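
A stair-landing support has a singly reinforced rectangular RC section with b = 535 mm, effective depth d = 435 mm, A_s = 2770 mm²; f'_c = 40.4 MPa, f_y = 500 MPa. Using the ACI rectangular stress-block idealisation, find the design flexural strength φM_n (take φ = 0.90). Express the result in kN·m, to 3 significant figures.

T = A_s f_y = 2770 × 500 = 1385000 N = 1385 kN.
From C = T: a = T/(0.85 f'_c b) = 1385000/(0.85 × 40.4 × 535) = 75.39 mm.
M_n = T(d − a/2) = 1385 kN × (435 − 37.695) mm = 550.27 kN·m.
φM_n = 0.90 × 550.27 = 495.24 kN·m.

φM_n ≈ 495 kN·m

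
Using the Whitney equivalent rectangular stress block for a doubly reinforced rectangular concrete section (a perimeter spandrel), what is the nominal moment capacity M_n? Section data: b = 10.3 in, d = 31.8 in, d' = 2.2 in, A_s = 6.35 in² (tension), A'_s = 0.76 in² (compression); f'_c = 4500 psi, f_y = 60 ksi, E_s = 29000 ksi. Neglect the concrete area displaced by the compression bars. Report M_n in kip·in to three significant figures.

M_n ≈ 10600 kip·in

Assume both steels yield.
a = (A_s − A'_s) f_y/(0.85 f'_c b) = (6.35 − 0.76) × 60/(0.85 × 4.5 × 10.3) = 8.513 in.
c = a/β₁ = 8.513/0.825 = 10.319 in; ε'_s = 0.003(c − d')/c = 0.0024 ≥ ε_y = 0.0021, so the compression steel yields.
M_n = (A_s − A'_s) f_y (d − a/2) + A'_s f_y (d − d') = 335.4 × (31.8 − 4.2565) + 45.6 × (31.8 − 2.2) = 9238.1 + 1349.8 = 10587.9 kip·in.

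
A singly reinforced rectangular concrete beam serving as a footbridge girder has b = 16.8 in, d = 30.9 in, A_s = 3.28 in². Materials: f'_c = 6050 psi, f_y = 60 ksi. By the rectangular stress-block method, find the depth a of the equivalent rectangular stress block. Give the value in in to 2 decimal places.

a ≈ 2.28 in

T = A_s f_y = 3.28 × 60 = 196.8 kips.
a = T/(0.85 f'_c b) = 196.8/(0.85 × 6.05 × 16.8) = 2.28 in.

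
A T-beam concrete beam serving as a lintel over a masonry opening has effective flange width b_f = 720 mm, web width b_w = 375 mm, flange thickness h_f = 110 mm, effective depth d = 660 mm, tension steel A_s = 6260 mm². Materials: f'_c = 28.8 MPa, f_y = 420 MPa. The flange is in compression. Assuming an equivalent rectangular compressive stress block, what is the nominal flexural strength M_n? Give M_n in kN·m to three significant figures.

Tension: T = A_s f_y = 6260 × 420 = 2629200 N.
Try a within the flange: a = T/(0.85 f'_c b_f) = 2629200/(0.85 × 28.8 × 720) = 149.17 mm.
a = 149.17 > h_f = 110 mm: the block extends into the web. Split into flange-overhang and web parts.
C_f = 0.85 f'_c (b_f − b_w) h_f = 0.85 × 28.8 × (720 − 375) × 110 = 929016 N.
Remaining web compression depth: a_w = (T − C_f)/(0.85 f'_c b_w) = (2629200 − 929016)/(0.85 × 28.8 × 375) = 185.21 mm.
M_n = C_f(d − h_f/2) + (T − C_f)(d − a_w/2) = 929016 × (660 − 55) + 1700184 × (660 − 92.605) = 562.05 + 964.68 = 1526.73 × 10⁶ N·mm.
M_n = 1526.73 kN·m.

M_n ≈ 1530 kN·m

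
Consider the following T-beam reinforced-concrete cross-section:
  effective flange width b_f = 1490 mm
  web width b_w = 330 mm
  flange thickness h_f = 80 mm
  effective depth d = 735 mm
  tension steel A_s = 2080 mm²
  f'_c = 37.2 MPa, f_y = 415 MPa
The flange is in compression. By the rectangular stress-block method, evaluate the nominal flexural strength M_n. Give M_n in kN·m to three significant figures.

Tension: T = A_s f_y = 2080 × 415 = 863200 N.
Try a within the flange: a = T/(0.85 f'_c b_f) = 863200/(0.85 × 37.2 × 1490) = 18.32 mm.
Since a = 18.32 ≤ h_f = 80 mm, the stress block lies entirely in the flange; analyse as a rectangular beam of width b_f.
M_n = T(d − a/2) = 863200 × (735 − 9.16) = 626.55 × 10⁶ N·mm.
M_n = 626.55 kN·m.

M_n ≈ 627 kN·m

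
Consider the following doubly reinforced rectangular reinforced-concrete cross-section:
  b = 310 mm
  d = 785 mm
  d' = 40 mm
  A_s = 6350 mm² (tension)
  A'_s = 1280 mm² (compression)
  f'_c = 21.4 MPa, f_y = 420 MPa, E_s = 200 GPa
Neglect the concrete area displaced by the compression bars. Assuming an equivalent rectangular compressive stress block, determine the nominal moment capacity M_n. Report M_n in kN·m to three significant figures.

Assume both tension and compression steel yield.
Net tension couple steel: A_s − A'_s = 5070 mm².
a = (A_s − A'_s) f_y / (0.85 f'_c b) = 2129400/(0.85 × 21.4 × 310) = 377.63 mm.
c = a/β₁ = 377.63/0.85 = 444.27 mm; ε'_s = 0.003(c − d')/c = 0.0027 ≥ f_y/E_s = 0.0021, so compression steel does yield.
M_n = (A_s − A'_s) f_y (d − a/2) + A'_s f_y (d − d') = [2129400 × (785 − 188.815) + 537600 × (785 − 40)] × 10⁻⁶ = 1269.52 + 400.51 = 1670.03 kN·m.

M_n ≈ 1670 kN·m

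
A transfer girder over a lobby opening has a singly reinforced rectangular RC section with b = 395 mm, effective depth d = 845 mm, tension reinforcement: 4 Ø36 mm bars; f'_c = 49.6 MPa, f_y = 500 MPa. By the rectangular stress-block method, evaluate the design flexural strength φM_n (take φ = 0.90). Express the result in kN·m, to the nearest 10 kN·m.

A_s = 4 × 1018 = 4072 mm².
T = A_s f_y = 4072 × 500 = 2036000 N = 2036 kN.
From C = T: a = T/(0.85 f'_c b) = 2036000/(0.85 × 49.6 × 395) = 122.26 mm.
M_n = T(d − a/2) = 2036 kN × (845 − 61.13) mm = 1595.96 kN·m.
φM_n = 0.90 × 1595.96 = 1436.36 kN·m.

φM_n ≈ 1440 kN·m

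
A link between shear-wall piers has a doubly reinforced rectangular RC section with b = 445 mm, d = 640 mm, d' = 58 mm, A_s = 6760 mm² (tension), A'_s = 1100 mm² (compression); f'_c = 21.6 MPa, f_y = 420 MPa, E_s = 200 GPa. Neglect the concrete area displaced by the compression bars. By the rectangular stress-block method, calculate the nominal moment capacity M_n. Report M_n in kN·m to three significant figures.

M_n ≈ 1440 kN·m

Assume both tension and compression steel yield.
Net tension couple steel: A_s − A'_s = 5660 mm².
a = (A_s − A'_s) f_y / (0.85 f'_c b) = 2377200/(0.85 × 21.6 × 445) = 290.96 mm.
c = a/β₁ = 290.96/0.85 = 342.31 mm; ε'_s = 0.003(c − d')/c = 0.0025 ≥ f_y/E_s = 0.0021, so compression steel does yield.
M_n = (A_s − A'_s) f_y (d − a/2) + A'_s f_y (d − d') = [2377200 × (640 − 145.48) + 462000 × (640 − 58)] × 10⁻⁶ = 1175.57 + 268.88 = 1444.45 kN·m.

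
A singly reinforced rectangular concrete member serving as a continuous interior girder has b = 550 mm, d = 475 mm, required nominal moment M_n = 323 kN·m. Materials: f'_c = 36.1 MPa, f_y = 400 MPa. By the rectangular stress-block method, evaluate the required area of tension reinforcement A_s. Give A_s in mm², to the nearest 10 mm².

With M_n = 0.85 f'_c a b (d − a/2), solve the quadratic for a:
a = d − √(d² − 2M_n/(0.85 f'_c b)) = 475 − √(475² − 2 × 323×10⁶/(0.85 × 36.1 × 550)) = 42.16 mm.
A_s = 0.85 f'_c a b / f_y = 0.85 × 36.1 × 42.16 × 550 / 400 = 1778.8 mm².

A_s ≈ 1780 mm²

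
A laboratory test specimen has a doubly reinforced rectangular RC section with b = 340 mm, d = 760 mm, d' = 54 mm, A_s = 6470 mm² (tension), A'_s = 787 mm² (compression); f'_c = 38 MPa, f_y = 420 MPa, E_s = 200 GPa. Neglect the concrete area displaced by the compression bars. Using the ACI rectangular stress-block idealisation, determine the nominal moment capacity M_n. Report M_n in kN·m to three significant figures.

M_n ≈ 1790 kN·m

Assume both tension and compression steel yield.
Net tension couple steel: A_s − A'_s = 5683 mm².
a = (A_s − A'_s) f_y / (0.85 f'_c b) = 2386860/(0.85 × 38 × 340) = 217.34 mm.
c = a/β₁ = 217.34/0.779 = 279.00 mm; ε'_s = 0.003(c − d')/c = 0.0024 ≥ f_y/E_s = 0.0021, so compression steel does yield.
M_n = (A_s − A'_s) f_y (d − a/2) + A'_s f_y (d − d') = [2386860 × (760 − 108.67) + 330540 × (760 − 54)] × 10⁻⁶ = 1554.63 + 233.36 = 1787.99 kN·m.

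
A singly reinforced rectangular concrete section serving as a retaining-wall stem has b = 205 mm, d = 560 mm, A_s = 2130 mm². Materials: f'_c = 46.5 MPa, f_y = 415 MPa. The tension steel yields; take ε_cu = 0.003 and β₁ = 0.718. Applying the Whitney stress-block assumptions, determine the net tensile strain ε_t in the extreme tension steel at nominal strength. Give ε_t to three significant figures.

a = A_s f_y/(0.85 f'_c b) = 109.09 mm.
β₁ = 0.718, so c = a/β₁ = 109.09/0.718 = 151.94 mm.
From the linear strain diagram with ε_cu = 0.003: ε_t = 0.003 (d − c)/c = 0.003 × (560 − 151.94)/151.94 = 0.00806.
Since ε_t ≥ 0.005, the section is tension-controlled.

ε_t ≈ 0.00806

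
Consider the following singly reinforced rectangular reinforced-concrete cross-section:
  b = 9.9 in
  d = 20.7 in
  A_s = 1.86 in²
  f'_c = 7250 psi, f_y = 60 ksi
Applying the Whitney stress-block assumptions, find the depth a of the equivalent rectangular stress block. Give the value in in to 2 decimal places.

a ≈ 1.83 in

T = A_s f_y = 1.86 × 60 = 111.6 kips.
a = T/(0.85 f'_c b) = 111.6/(0.85 × 7.25 × 9.9) = 1.83 in.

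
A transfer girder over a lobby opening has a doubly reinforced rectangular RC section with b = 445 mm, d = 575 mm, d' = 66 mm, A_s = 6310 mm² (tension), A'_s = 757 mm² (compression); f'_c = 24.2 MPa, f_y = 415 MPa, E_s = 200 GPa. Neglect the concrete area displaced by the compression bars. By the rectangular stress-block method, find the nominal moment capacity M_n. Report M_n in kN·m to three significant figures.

M_n ≈ 1190 kN·m

Assume both tension and compression steel yield.
Net tension couple steel: A_s − A'_s = 5553 mm².
a = (A_s − A'_s) f_y / (0.85 f'_c b) = 2304495/(0.85 × 24.2 × 445) = 251.76 mm.
c = a/β₁ = 251.76/0.85 = 296.19 mm; ε'_s = 0.003(c − d')/c = 0.0023 ≥ f_y/E_s = 0.0021, so compression steel does yield.
M_n = (A_s − A'_s) f_y (d − a/2) + A'_s f_y (d − d') = [2304495 × (575 − 125.88) + 314155 × (575 − 66)] × 10⁻⁶ = 1034.99 + 159.90 = 1194.89 kN·m.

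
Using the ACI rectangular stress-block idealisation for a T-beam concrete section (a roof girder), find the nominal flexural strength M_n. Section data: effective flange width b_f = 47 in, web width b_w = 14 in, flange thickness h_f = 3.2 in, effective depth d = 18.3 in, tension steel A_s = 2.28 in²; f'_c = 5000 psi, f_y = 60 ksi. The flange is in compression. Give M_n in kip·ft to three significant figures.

Tension: T = A_s f_y = 2.28 × 60 = 136.8 kips.
Try a within the flange: a = T/(0.85 f'_c b_f) = 136.8/(0.85 × 5 × 47) = 0.685 in.
Since a = 0.685 ≤ h_f = 3.2 in, the stress block lies entirely in the flange; analyse as a rectangular beam of width b_f.
M_n = T(d − a/2) = 136.8 × (18.3 − 0.3425) = 2456.6 kip·in.
M_n = 2456.6/12 = 204.72 kip·ft.

M_n ≈ 205 kip·ft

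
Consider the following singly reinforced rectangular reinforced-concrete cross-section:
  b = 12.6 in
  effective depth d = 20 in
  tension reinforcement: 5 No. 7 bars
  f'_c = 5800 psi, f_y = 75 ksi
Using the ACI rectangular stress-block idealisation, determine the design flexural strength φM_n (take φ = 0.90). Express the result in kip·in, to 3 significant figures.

φM_n ≈ 3680 kip·in

A_s = 5 × 0.6 = 3 in².
T = A_s f_y = 3 × 75 = 225 kips.
a = T/(0.85 f'_c b) = 225/(0.85 × 5.8 × 12.6) = 3.622 in.
M_n = T(d − a/2) = 225 × (20 − 1.811) = 4092.5 kip·in.
φM_n = 0.90 × 4092.5 = 3683.3 kip·in.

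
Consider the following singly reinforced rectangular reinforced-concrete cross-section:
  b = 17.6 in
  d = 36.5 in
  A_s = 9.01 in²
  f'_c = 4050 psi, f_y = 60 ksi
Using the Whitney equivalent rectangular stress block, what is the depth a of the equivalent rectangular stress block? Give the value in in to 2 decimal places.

a ≈ 8.92 in

T = A_s f_y = 9.01 × 60 = 540.6 kips.
a = T/(0.85 f'_c b) = 540.6/(0.85 × 4.05 × 17.6) = 8.92 in.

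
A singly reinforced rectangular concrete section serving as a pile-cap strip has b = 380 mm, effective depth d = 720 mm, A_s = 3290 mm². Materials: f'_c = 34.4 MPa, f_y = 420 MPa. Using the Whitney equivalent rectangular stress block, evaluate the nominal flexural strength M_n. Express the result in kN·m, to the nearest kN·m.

T = A_s f_y = 3290 × 420 = 1381800 N = 1381.8 kN.
From C = T: a = T/(0.85 f'_c b) = 1381800/(0.85 × 34.4 × 380) = 124.36 mm.
M_n = T(d − a/2) = 1381.8 kN × (720 − 62.18) mm = 908.98 kN·m.

M_n ≈ 909 kN·m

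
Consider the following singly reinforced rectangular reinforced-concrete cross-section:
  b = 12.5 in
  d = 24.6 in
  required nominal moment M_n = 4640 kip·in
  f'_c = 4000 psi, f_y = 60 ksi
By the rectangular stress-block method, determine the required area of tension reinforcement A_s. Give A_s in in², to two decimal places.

From M_n = 0.85 f'_c a b (d − a/2):
a = d − √(d² − 2M_n/(0.85 f'_c b)) = 24.6 − √(24.6² − 2 × 4640/(0.85 × 4 × 12.5)) = 4.933 in.
A_s = 0.85 f'_c a b / f_y = 0.85 × 4 × 4.933 × 12.5 / 60 = 3.494 in².

A_s ≈ 3.49 in²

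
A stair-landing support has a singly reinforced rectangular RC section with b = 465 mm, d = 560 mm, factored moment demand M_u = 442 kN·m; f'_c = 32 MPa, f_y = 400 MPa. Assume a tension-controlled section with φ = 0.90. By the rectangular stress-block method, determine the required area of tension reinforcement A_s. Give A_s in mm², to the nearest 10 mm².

A_s ≈ 2350 mm²

M_n = M_u/φ = 442/0.90 = 491.111 kN·m.
With M_n = 0.85 f'_c a b (d − a/2), solve the quadratic for a:
a = d − √(d² − 2M_n/(0.85 f'_c b)) = 560 − √(560² − 2 × 491.111×10⁶/(0.85 × 32 × 465)) = 74.26 mm.
A_s = 0.85 f'_c a b / f_y = 0.85 × 32 × 74.26 × 465 / 400 = 2348.1 mm².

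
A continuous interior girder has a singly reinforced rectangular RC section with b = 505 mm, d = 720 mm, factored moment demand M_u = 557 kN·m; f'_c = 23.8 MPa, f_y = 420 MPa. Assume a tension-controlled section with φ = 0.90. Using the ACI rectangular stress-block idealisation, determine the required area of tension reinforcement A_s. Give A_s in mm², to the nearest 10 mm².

M_n = M_u/φ = 557/0.90 = 618.889 kN·m.
With M_n = 0.85 f'_c a b (d − a/2), solve the quadratic for a:
a = d − √(d² − 2M_n/(0.85 f'_c b)) = 720 − √(720² − 2 × 618.889×10⁶/(0.85 × 23.8 × 505)) = 89.73 mm.
A_s = 0.85 f'_c a b / f_y = 0.85 × 23.8 × 89.73 × 505 / 420 = 2182.6 mm².

A_s ≈ 2180 mm²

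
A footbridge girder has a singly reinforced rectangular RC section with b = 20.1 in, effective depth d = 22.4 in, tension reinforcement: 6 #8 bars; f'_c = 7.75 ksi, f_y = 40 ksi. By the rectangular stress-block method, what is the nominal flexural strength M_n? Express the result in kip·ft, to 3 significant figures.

A_s = 6 × 0.79 = 4.74 in².
T = A_s f_y = 4.74 × 40 = 189.6 kips.
a = T/(0.85 f'_c b) = 189.6/(0.85 × 7.75 × 20.1) = 1.432 in.
M_n = T(d − a/2) = 189.6 × (22.4 − 0.716) = 4111.3 kip·in = 4111.3/12 = 342.61 kip·ft.

M_n ≈ 343 kip·ft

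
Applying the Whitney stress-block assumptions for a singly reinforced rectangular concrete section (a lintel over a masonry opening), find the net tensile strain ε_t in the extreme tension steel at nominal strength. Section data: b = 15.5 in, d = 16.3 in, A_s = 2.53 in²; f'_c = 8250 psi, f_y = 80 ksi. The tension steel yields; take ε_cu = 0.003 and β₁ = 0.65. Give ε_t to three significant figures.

a = A_s f_y/(0.85 f'_c b) = 1.862 in.
β₁ = 0.65, so c = a/β₁ = 1.862/0.65 = 2.865 in.
From the linear strain diagram with ε_cu = 0.003: ε_t = 0.003 (d − c)/c = 0.003 × (16.3 − 2.865)/2.865 = 0.0141.
Since ε_t ≥ 0.005, the section is tension-controlled.

ε_t ≈ 0.0141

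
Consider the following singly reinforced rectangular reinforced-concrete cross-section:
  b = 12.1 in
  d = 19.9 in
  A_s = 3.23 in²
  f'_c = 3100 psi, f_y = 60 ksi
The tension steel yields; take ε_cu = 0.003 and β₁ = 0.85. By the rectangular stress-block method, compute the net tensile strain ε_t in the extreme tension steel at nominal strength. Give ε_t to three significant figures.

a = A_s f_y/(0.85 f'_c b) = 6.078 in.
β₁ = 0.85, so c = a/β₁ = 6.078/0.85 = 7.151 in.
From the linear strain diagram with ε_cu = 0.003: ε_t = 0.003 (d − c)/c = 0.003 × (19.9 − 7.151)/7.151 = 0.00535.
Since ε_t ≥ 0.005, the section is tension-controlled.

ε_t ≈ 0.00535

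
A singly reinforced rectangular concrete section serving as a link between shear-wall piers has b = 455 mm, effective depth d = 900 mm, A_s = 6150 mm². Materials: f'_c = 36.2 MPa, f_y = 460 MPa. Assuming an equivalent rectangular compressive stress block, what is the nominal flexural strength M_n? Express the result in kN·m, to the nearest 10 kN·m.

M_n ≈ 2260 kN·m

T = A_s f_y = 6150 × 460 = 2829000 N = 2829 kN.
From C = T: a = T/(0.85 f'_c b) = 2829000/(0.85 × 36.2 × 455) = 202.07 mm.
M_n = T(d − a/2) = 2829 kN × (900 − 101.035) mm = 2260.27 kN·m.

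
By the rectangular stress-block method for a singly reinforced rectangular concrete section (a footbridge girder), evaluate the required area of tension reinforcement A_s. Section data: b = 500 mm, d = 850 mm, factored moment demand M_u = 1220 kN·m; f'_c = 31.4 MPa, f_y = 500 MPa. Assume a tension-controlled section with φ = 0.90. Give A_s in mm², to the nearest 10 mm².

A_s ≈ 3450 mm²

M_n = M_u/φ = 1220/0.90 = 1355.56 kN·m.
With M_n = 0.85 f'_c a b (d − a/2), solve the quadratic for a:
a = d − √(d² − 2M_n/(0.85 f'_c b)) = 850 − √(850² − 2 × 1355.56×10⁶/(0.85 × 31.4 × 500)) = 129.34 mm.
A_s = 0.85 f'_c a b / f_y = 0.85 × 31.4 × 129.34 × 500 / 500 = 3452.1 mm².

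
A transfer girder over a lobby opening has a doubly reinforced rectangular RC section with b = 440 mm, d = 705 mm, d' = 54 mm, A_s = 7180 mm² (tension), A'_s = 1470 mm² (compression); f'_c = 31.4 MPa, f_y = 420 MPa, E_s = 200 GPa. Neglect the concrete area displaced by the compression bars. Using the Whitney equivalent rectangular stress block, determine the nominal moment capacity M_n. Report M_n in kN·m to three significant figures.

M_n ≈ 1850 kN·m

Assume both tension and compression steel yield.
Net tension couple steel: A_s − A'_s = 5710 mm².
a = (A_s − A'_s) f_y / (0.85 f'_c b) = 2398200/(0.85 × 31.4 × 440) = 204.21 mm.
c = a/β₁ = 204.21/0.826 = 247.23 mm; ε'_s = 0.003(c − d')/c = 0.0023 ≥ f_y/E_s = 0.0021, so compression steel does yield.
M_n = (A_s − A'_s) f_y (d − a/2) + A'_s f_y (d − d') = [2398200 × (705 − 102.105) + 617400 × (705 − 54)] × 10⁻⁶ = 1445.86 + 401.93 = 1847.79 kN·m.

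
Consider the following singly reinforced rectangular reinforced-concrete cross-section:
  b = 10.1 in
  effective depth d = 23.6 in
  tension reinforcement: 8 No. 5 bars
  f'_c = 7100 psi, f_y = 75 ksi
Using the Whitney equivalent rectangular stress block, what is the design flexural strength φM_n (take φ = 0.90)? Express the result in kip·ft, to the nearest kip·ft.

φM_n ≈ 308 kip·ft

A_s = 8 × 0.31 = 2.48 in².
T = A_s f_y = 2.48 × 75 = 186 kips.
a = T/(0.85 f'_c b) = 186/(0.85 × 7.1 × 10.1) = 3.052 in.
M_n = T(d − a/2) = 186 × (23.6 − 1.526) = 4105.8 kip·in = 4105.8/12 = 342.15 kip·ft.
φM_n = 0.90 × 342.15 = 307.94 kip·ft.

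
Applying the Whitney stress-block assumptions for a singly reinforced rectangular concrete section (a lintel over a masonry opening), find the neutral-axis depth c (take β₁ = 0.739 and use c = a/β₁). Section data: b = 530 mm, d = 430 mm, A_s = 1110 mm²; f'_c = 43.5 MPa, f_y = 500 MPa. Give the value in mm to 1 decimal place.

c ≈ 38.3 mm

T = A_s f_y = 1110 × 500 = 555000 N = 555 kN.
Setting C = 0.85 f'_c a b equal to T: a = 555000/(0.85 × 43.5 × 530) = 28.321 mm.
With β₁ = 0.739, c = a/β₁ = 28.321/0.739 = 38.3 mm.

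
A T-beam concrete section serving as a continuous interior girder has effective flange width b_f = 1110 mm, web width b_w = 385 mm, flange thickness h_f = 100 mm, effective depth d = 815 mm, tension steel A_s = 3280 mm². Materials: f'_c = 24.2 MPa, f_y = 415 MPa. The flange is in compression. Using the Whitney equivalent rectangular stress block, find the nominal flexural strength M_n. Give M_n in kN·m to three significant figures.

Tension: T = A_s f_y = 3280 × 415 = 1361200 N.
Try a within the flange: a = T/(0.85 f'_c b_f) = 1361200/(0.85 × 24.2 × 1110) = 59.62 mm.
Since a = 59.62 ≤ h_f = 100 mm, the stress block lies entirely in the flange; analyse as a rectangular beam of width b_f.
M_n = T(d − a/2) = 1361200 × (815 − 29.81) = 1068.80 × 10⁶ N·mm.
M_n = 1068.80 kN·m.

M_n ≈ 1070 kN·m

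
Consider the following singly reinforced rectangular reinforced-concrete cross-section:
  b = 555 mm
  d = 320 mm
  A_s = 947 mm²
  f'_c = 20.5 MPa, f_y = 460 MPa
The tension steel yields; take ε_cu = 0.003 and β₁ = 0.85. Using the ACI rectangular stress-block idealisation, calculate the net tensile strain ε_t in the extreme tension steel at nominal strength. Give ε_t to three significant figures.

ε_t ≈ 0.0151

a = A_s f_y/(0.85 f'_c b) = 45.04 mm.
β₁ = 0.85, so c = a/β₁ = 45.04/0.85 = 52.99 mm.
From the linear strain diagram with ε_cu = 0.003: ε_t = 0.003 (d − c)/c = 0.003 × (320 − 52.99)/52.99 = 0.0151.
Since ε_t ≥ 0.005, the section is tension-controlled.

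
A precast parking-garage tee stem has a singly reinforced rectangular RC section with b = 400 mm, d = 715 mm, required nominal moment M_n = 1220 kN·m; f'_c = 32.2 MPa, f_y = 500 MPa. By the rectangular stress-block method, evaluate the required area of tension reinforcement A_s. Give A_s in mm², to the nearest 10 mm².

A_s ≈ 3900 mm²

With M_n = 0.85 f'_c a b (d − a/2), solve the quadratic for a:
a = d − √(d² − 2M_n/(0.85 f'_c b)) = 715 − √(715² − 2 × 1220×10⁶/(0.85 × 32.2 × 400)) = 178.01 mm.
A_s = 0.85 f'_c a b / f_y = 0.85 × 32.2 × 178.01 × 400 / 500 = 3897.7 mm².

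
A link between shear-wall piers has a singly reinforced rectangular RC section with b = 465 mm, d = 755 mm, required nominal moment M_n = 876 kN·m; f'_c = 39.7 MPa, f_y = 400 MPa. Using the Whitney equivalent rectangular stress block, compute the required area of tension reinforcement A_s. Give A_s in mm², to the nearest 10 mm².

With M_n = 0.85 f'_c a b (d − a/2), solve the quadratic for a:
a = d − √(d² − 2M_n/(0.85 f'_c b)) = 755 − √(755² − 2 × 876×10⁶/(0.85 × 39.7 × 465)) = 77.97 mm.
A_s = 0.85 f'_c a b / f_y = 0.85 × 39.7 × 77.97 × 465 / 400 = 3058.7 mm².

A_s ≈ 3060 mm²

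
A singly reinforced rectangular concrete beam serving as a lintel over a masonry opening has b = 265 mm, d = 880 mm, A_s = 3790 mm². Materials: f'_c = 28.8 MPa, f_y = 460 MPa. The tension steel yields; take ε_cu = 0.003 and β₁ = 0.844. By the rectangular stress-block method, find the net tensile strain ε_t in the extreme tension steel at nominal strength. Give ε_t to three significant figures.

ε_t ≈ 0.00529

a = A_s f_y/(0.85 f'_c b) = 268.74 mm.
β₁ = 0.844, so c = a/β₁ = 268.74/0.844 = 318.41 mm.
From the linear strain diagram with ε_cu = 0.003: ε_t = 0.003 (d − c)/c = 0.003 × (880 − 318.41)/318.41 = 0.00529.
Since ε_t ≥ 0.005, the section is tension-controlled.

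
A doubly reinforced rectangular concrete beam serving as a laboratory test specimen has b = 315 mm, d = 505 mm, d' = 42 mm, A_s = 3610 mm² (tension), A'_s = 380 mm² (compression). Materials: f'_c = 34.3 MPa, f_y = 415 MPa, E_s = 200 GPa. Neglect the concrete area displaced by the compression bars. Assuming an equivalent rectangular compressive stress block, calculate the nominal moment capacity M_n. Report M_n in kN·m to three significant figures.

M_n ≈ 652 kN·m

Assume both tension and compression steel yield.
Net tension couple steel: A_s − A'_s = 3230 mm².
a = (A_s − A'_s) f_y / (0.85 f'_c b) = 1340450/(0.85 × 34.3 × 315) = 145.96 mm.
c = a/β₁ = 145.96/0.805 = 181.32 mm; ε'_s = 0.003(c − d')/c = 0.0023 ≥ f_y/E_s = 0.0021, so compression steel does yield.
M_n = (A_s − A'_s) f_y (d − a/2) + A'_s f_y (d − d') = [1340450 × (505 − 72.98) + 157700 × (505 − 42)] × 10⁻⁶ = 579.10 + 73.02 = 652.12 kN·m.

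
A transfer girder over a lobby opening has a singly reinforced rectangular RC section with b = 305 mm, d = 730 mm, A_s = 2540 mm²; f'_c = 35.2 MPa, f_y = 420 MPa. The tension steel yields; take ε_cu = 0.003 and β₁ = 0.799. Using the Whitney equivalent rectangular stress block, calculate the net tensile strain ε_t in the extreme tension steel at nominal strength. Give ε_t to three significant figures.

ε_t ≈ 0.0120

a = A_s f_y/(0.85 f'_c b) = 116.90 mm.
β₁ = 0.799, so c = a/β₁ = 116.90/0.799 = 146.31 mm.
From the linear strain diagram with ε_cu = 0.003: ε_t = 0.003 (d − c)/c = 0.003 × (730 − 146.31)/146.31 = 0.0120.
Since ε_t ≥ 0.005, the section is tension-controlled.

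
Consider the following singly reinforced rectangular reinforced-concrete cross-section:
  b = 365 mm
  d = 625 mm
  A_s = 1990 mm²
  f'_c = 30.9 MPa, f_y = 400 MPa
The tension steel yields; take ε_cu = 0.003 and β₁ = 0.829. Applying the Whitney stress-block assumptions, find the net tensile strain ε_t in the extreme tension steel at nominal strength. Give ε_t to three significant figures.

a = A_s f_y/(0.85 f'_c b) = 83.03 mm.
β₁ = 0.829, so c = a/β₁ = 83.03/0.829 = 100.16 mm.
From the linear strain diagram with ε_cu = 0.003: ε_t = 0.003 (d − c)/c = 0.003 × (625 − 100.16)/100.16 = 0.0157.
Since ε_t ≥ 0.005, the section is tension-controlled.

ε_t ≈ 0.0157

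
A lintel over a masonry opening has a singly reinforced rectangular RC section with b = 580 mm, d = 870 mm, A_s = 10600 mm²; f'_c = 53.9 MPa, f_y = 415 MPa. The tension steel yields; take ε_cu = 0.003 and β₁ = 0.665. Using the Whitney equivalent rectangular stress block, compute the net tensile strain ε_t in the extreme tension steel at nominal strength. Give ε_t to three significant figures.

ε_t ≈ 0.00748

a = A_s f_y/(0.85 f'_c b) = 165.55 mm.
β₁ = 0.665, so c = a/β₁ = 165.55/0.665 = 248.95 mm.
From the linear strain diagram with ε_cu = 0.003: ε_t = 0.003 (d − c)/c = 0.003 × (870 − 248.95)/248.95 = 0.00748.
Since ε_t ≥ 0.005, the section is tension-controlled.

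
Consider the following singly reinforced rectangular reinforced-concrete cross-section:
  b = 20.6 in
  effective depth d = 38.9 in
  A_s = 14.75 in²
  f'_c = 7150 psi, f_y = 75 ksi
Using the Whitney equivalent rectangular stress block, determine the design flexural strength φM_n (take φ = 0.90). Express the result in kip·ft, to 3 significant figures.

T = A_s f_y = 14.75 × 75 = 1106.25 kips.
a = T/(0.85 f'_c b) = 1106.25/(0.85 × 7.15 × 20.6) = 8.836 in.
M_n = T(d − a/2) = 1106.25 × (38.9 − 4.418) = 38145.7 kip·in = 38145.7/12 = 3178.81 kip·ft.
φM_n = 0.90 × 3178.81 = 2860.93 kip·ft.

φM_n ≈ 2860 kip·ft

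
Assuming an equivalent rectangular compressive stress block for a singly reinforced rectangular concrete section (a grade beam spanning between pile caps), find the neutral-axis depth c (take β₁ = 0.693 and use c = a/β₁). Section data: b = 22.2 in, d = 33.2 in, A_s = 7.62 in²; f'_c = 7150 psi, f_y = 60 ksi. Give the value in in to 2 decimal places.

T = A_s f_y = 7.62 × 60 = 457.2 kips.
a = T/(0.85 f'_c b) = 457.2/(0.85 × 7.15 × 22.2) = 3.3887 in.
With β₁ = 0.693, c = a/β₁ = 3.3887/0.693 = 4.89 in.

c ≈ 4.89 in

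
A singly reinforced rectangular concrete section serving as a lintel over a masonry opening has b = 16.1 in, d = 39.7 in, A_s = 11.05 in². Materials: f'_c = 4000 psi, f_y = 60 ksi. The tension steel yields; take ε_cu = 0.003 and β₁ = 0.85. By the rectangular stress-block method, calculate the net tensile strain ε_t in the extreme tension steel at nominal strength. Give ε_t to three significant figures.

ε_t ≈ 0.00536

a = A_s f_y/(0.85 f'_c b) = 12.112 in.
β₁ = 0.85, so c = a/β₁ = 12.112/0.85 = 14.249 in.
From the linear strain diagram with ε_cu = 0.003: ε_t = 0.003 (d − c)/c = 0.003 × (39.7 − 14.249)/14.249 = 0.00536.
Since ε_t ≥ 0.005, the section is tension-controlled.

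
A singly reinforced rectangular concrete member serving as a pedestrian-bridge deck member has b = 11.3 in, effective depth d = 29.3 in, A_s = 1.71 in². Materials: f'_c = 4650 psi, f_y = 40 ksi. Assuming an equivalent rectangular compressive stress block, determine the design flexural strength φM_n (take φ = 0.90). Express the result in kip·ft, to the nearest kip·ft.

φM_n ≈ 146 kip·ft

T = A_s f_y = 1.71 × 40 = 68.4 kips.
a = T/(0.85 f'_c b) = 68.4/(0.85 × 4.65 × 11.3) = 1.531 in.
M_n = T(d − a/2) = 68.4 × (29.3 − 0.7655) = 1951.8 kip·in = 1951.8/12 = 162.65 kip·ft.
φM_n = 0.90 × 162.65 = 146.39 kip·ft.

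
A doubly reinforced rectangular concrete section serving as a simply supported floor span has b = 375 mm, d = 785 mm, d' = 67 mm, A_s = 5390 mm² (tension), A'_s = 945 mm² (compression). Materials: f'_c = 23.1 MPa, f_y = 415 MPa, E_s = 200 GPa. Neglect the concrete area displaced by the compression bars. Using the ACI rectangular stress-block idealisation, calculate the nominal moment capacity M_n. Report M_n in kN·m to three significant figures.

M_n ≈ 1500 kN·m

Assume both tension and compression steel yield.
Net tension couple steel: A_s − A'_s = 4445 mm².
a = (A_s − A'_s) f_y / (0.85 f'_c b) = 1844675/(0.85 × 23.1 × 375) = 250.53 mm.
c = a/β₁ = 250.53/0.85 = 294.74 mm; ε'_s = 0.003(c − d')/c = 0.0023 ≥ f_y/E_s = 0.0021, so compression steel does yield.
M_n = (A_s − A'_s) f_y (d − a/2) + A'_s f_y (d − d') = [1844675 × (785 − 125.265) + 392175 × (785 − 67)] × 10⁻⁶ = 1217.00 + 281.58 = 1498.58 kN·m.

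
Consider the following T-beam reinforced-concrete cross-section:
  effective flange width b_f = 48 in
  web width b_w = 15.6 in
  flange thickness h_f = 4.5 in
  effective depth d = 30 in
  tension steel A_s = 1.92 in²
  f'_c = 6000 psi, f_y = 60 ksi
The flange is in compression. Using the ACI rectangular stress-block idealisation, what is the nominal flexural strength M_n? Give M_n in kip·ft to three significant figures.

M_n ≈ 286 kip·ft

Tension: T = A_s f_y = 1.92 × 60 = 115.2 kips.
Try a within the flange: a = T/(0.85 f'_c b_f) = 115.2/(0.85 × 6 × 48) = 0.471 in.
Since a = 0.471 ≤ h_f = 4.5 in, the stress block lies entirely in the flange; analyse as a rectangular beam of width b_f.
M_n = T(d − a/2) = 115.2 × (30 − 0.2355) = 3428.9 kip·in.
M_n = 3428.9/12 = 285.74 kip·ft.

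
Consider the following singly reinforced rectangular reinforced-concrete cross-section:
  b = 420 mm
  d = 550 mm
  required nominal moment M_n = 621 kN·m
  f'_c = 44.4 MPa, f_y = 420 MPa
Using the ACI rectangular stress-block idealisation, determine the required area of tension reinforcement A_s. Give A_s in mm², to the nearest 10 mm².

With M_n = 0.85 f'_c a b (d − a/2), solve the quadratic for a:
a = d − √(d² − 2M_n/(0.85 f'_c b)) = 550 − √(550² − 2 × 621×10⁶/(0.85 × 44.4 × 420)) = 76.56 mm.
A_s = 0.85 f'_c a b / f_y = 0.85 × 44.4 × 76.56 × 420 / 420 = 2889.4 mm².

A_s ≈ 2890 mm²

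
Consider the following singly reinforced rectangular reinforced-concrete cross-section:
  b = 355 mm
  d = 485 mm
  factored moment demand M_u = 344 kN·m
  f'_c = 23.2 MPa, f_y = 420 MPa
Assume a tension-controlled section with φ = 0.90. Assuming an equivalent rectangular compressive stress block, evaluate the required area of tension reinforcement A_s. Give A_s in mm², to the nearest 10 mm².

M_n = M_u/φ = 344/0.90 = 382.222 kN·m.
With M_n = 0.85 f'_c a b (d − a/2), solve the quadratic for a:
a = d − √(d² − 2M_n/(0.85 f'_c b)) = 485 − √(485² − 2 × 382.222×10⁶/(0.85 × 23.2 × 355)) = 130.00 mm.
A_s = 0.85 f'_c a b / f_y = 0.85 × 23.2 × 130.00 × 355 / 420 = 2166.9 mm².

A_s ≈ 2170 mm²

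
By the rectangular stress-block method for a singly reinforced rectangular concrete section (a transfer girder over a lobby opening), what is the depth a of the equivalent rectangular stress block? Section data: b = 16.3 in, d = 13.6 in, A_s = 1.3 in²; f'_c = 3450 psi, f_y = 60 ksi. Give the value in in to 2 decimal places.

a ≈ 1.63 in

T = A_s f_y = 1.3 × 60 = 78 kips.
a = T/(0.85 f'_c b) = 78/(0.85 × 3.45 × 16.3) = 1.63 in.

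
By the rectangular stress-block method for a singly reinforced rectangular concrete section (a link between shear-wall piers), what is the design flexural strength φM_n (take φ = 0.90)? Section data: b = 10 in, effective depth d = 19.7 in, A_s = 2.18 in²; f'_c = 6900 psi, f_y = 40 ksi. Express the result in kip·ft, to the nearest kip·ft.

φM_n ≈ 124 kip·ft

T = A_s f_y = 2.18 × 40 = 87.2 kips.
a = T/(0.85 f'_c b) = 87.2/(0.85 × 6.9 × 10) = 1.487 in.
M_n = T(d − a/2) = 87.2 × (19.7 − 0.7435) = 1653.0 kip·in = 1653.0/12 = 137.75 kip·ft.
φM_n = 0.90 × 137.75 = 123.98 kip·ft.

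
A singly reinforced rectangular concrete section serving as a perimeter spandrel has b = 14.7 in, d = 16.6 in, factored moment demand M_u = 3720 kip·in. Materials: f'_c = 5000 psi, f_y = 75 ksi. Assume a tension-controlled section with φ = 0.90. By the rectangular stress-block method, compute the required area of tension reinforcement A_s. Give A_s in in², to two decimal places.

M_n = M_u/φ = 3720/0.90 = 4133.33 kip·in.
From M_n = 0.85 f'_c a b (d − a/2):
a = d − √(d² − 2M_n/(0.85 f'_c b)) = 16.6 − √(16.6² − 2 × 4133.33/(0.85 × 5 × 14.7)) = 4.632 in.
A_s = 0.85 f'_c a b / f_y = 0.85 × 5 × 4.632 × 14.7 / 75 = 3.858 in².

A_s ≈ 3.86 in²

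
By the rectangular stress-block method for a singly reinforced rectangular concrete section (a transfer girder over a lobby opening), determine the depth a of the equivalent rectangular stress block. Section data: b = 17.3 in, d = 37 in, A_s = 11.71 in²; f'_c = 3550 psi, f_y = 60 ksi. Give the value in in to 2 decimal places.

a ≈ 13.46 in

T = A_s f_y = 11.71 × 60 = 702.6 kips.
a = T/(0.85 f'_c b) = 702.6/(0.85 × 3.55 × 17.3) = 13.46 in.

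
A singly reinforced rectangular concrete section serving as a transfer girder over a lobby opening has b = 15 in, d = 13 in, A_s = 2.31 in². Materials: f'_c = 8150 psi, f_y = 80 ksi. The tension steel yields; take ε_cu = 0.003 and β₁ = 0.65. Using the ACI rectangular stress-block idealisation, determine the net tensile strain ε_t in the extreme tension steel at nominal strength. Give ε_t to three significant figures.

ε_t ≈ 0.0113

a = A_s f_y/(0.85 f'_c b) = 1.778 in.
β₁ = 0.65, so c = a/β₁ = 1.778/0.65 = 2.735 in.
From the linear strain diagram with ε_cu = 0.003: ε_t = 0.003 (d − c)/c = 0.003 × (13 − 2.735)/2.735 = 0.0113.
Since ε_t ≥ 0.005, the section is tension-controlled.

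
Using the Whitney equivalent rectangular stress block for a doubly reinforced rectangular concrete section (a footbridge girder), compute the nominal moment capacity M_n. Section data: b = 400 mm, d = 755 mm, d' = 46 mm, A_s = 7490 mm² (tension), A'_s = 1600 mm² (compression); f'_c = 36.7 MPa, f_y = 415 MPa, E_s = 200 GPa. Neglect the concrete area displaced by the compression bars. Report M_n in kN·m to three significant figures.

M_n ≈ 2080 kN·m

Assume both tension and compression steel yield.
Net tension couple steel: A_s − A'_s = 5890 mm².
a = (A_s − A'_s) f_y / (0.85 f'_c b) = 2444350/(0.85 × 36.7 × 400) = 195.89 mm.
c = a/β₁ = 195.89/0.788 = 248.59 mm; ε'_s = 0.003(c − d')/c = 0.0024 ≥ f_y/E_s = 0.0021, so compression steel does yield.
M_n = (A_s − A'_s) f_y (d − a/2) + A'_s f_y (d − d') = [2444350 × (755 − 97.945) + 664000 × (755 − 46)] × 10⁻⁶ = 1606.07 + 470.78 = 2076.85 kN·m.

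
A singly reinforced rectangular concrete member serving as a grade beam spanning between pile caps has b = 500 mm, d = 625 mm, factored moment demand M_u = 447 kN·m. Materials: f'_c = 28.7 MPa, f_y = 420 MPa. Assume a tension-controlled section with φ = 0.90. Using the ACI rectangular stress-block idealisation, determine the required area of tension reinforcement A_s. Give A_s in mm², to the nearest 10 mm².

M_n = M_u/φ = 447/0.90 = 496.667 kN·m.
With M_n = 0.85 f'_c a b (d − a/2), solve the quadratic for a:
a = d − √(d² − 2M_n/(0.85 f'_c b)) = 625 − √(625² − 2 × 496.667×10⁶/(0.85 × 28.7 × 500)) = 68.95 mm.
A_s = 0.85 f'_c a b / f_y = 0.85 × 28.7 × 68.95 × 500 / 420 = 2002.4 mm².

A_s ≈ 2000 mm²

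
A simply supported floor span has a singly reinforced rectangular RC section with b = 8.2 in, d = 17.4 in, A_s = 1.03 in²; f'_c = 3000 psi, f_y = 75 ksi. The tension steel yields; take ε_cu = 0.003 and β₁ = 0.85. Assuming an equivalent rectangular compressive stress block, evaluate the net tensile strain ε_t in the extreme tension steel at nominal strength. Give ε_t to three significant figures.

a = A_s f_y/(0.85 f'_c b) = 3.694 in.
β₁ = 0.85, so c = a/β₁ = 3.694/0.85 = 4.346 in.
From the linear strain diagram with ε_cu = 0.003: ε_t = 0.003 (d − c)/c = 0.003 × (17.4 − 4.346)/4.346 = 0.00901.
Since ε_t ≥ 0.005, the section is tension-controlled.

ε_t ≈ 0.00901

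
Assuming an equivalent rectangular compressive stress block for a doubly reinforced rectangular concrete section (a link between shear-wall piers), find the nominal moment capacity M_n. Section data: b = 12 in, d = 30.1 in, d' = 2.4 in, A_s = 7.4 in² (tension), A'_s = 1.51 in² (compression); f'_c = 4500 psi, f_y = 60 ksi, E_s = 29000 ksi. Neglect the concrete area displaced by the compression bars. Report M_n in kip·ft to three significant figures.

M_n ≈ 982 kip·ft

Assume both steels yield.
a = (A_s − A'_s) f_y/(0.85 f'_c b) = (7.4 − 1.51) × 60/(0.85 × 4.5 × 12) = 7.699 in.
c = a/β₁ = 7.699/0.825 = 9.332 in; ε'_s = 0.003(c − d')/c = 0.0022 ≥ ε_y = 0.0021, so the compression steel yields.
M_n = (A_s − A'_s) f_y (d − a/2) + A'_s f_y (d − d') = 353.4 × (30.1 − 3.8495) + 90.6 × (30.1 − 2.4) = 9276.9 + 2509.6 = 11786.5 kip·in = 11786.5/12 = 982.21 kip·ft.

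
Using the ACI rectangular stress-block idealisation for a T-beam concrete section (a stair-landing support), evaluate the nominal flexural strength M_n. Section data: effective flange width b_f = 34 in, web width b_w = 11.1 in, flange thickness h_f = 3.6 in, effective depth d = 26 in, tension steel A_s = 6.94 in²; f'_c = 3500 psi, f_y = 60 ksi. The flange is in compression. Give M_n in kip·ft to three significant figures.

Tension: T = A_s f_y = 6.94 × 60 = 416.4 kips.
Try a within the flange: a = T/(0.85 f'_c b_f) = 416.4/(0.85 × 3.5 × 34) = 4.117 in.
a = 4.117 > h_f = 3.6 in: the block extends into the web. Split into flange-overhang and web parts.
C_f = 0.85 f'_c (b_f − b_w) h_f = 0.85 × 3.5 × (34 − 11.1) × 3.6 = 245.3 kips.
Remaining web compression depth: a_w = (T − C_f)/(0.85 f'_c b_w) = (416.4 − 245.3)/(0.85 × 3.5 × 11.1) = 5.181 in.
M_n = C_f(d − h_f/2) + (T − C_f)(d − a_w/2) = 245.3 × (26 − 1.8) + 171.1 × (26 − 2.5905) = 5936.3 + 4005.4 = 9941.7 kip·in.
M_n = 9941.7/12 = 828.48 kip·ft.

M_n ≈ 828 kip·ft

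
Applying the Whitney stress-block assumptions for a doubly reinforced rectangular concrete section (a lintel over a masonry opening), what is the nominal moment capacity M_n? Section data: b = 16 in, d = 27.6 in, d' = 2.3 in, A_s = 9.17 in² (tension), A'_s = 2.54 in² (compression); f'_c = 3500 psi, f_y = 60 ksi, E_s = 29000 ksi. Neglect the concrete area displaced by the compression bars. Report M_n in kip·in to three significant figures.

Assume both steels yield.
a = (A_s − A'_s) f_y/(0.85 f'_c b) = (9.17 − 2.54) × 60/(0.85 × 3.5 × 16) = 8.357 in.
c = a/β₁ = 8.357/0.85 = 9.832 in; ε'_s = 0.003(c − d')/c = 0.0023 ≥ ε_y = 0.0021, so the compression steel yields.
M_n = (A_s − A'_s) f_y (d − a/2) + A'_s f_y (d − d') = 397.8 × (27.6 − 4.1785) + 152.4 × (27.6 − 2.3) = 9317.1 + 3855.7 = 13172.8 kip·in.

M_n ≈ 13200 kip·in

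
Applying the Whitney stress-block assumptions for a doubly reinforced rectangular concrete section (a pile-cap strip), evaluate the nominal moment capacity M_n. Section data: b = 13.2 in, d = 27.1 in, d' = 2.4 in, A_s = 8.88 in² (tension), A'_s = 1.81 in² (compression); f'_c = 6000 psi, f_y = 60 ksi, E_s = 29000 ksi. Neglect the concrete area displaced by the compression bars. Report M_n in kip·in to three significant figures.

M_n ≈ 12800 kip·in

Assume both steels yield.
a = (A_s − A'_s) f_y/(0.85 f'_c b) = (8.88 − 1.81) × 60/(0.85 × 6 × 13.2) = 6.301 in.
c = a/β₁ = 6.301/0.75 = 8.401 in; ε'_s = 0.003(c − d')/c = 0.0021 ≥ ε_y = 0.0021, so the compression steel yields.
M_n = (A_s − A'_s) f_y (d − a/2) + A'_s f_y (d − d') = 424.2 × (27.1 − 3.1505) + 108.6 × (27.1 − 2.4) = 10159.4 + 2682.4 = 12841.8 kip·in.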